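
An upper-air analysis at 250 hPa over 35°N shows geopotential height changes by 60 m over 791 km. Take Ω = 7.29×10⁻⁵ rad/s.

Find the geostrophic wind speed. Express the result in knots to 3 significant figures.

17.3 knots

Coriolis parameter at 35°N:
f = 2Ω sin φ = 2 × 7.29×10⁻⁵ × sin 35° = 8.36×10⁻⁵ s⁻¹
Height gradient: |∂Z/∂n| = 60 m / 791000 m = 7.59×10⁻⁵
On a pressure surface, geostrophic balance gives V_g = (g/f)|∂Z/∂n|:
V_g = 9.81 × 7.59×10⁻⁵ / 8.36×10⁻⁵ = 8.90 m/s
Converting: 8.90 m/s × 1.944 = 17.3 knots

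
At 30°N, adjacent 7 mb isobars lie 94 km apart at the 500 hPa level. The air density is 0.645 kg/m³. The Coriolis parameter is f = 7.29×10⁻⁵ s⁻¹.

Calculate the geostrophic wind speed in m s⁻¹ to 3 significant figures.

Pressure gradient: |∂P/∂n| = 700 Pa / 94000 m = 7.45×10⁻³ Pa/m
Geostrophic balance (pressure-gradient force = Coriolis force):
V_g = (1/(fρ)) |∂P/∂n| = 7.45×10⁻³ / (7.29×10⁻⁵ × 0.645) = 158 m/s

158 m s⁻¹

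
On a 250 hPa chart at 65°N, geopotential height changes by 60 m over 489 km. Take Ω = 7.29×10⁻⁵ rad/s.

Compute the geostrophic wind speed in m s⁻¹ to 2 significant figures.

9.1 m s⁻¹

Coriolis parameter at 65°N:
f = 2Ω sin φ = 2 × 7.29×10⁻⁵ × sin 65° = 1.32×10⁻⁴ s⁻¹
Height gradient: |∂Z/∂n| = 60 m / 489000 m = 1.23×10⁻⁴
On a pressure surface, geostrophic balance gives V_g = (g/f)|∂Z/∂n|:
V_g = 9.81 × 1.23×10⁻⁴ / 1.32×10⁻⁴ = 9.11 m/s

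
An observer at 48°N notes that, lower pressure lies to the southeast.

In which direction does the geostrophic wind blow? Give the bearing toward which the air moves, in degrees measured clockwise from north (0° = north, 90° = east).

225°

The pressure-gradient force points toward the southeast (bearing 135°).
Geostrophic balance: in the Northern Hemisphere the Coriolis force deflects motion to the right, so the geostrophic wind blows 90° to the right of the pressure-gradient force (low pressure on the left).
Rotating 135° by 90° clockwise gives 225° — the wind blows toward the southwest.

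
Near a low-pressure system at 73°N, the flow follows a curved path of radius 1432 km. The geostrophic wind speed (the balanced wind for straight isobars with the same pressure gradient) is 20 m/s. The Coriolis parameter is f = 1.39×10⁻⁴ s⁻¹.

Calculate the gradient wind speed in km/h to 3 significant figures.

65.9 km/h

Around a low, centrifugal force acts outward with Coriolis, so pressure-gradient force balances both:
(1/ρ)|∂P/∂n| = fV + V²/R  →  V² + fR·V − fR·V_g = 0
With fR = 1.39×10⁻⁴ × 1432×10³ m = 199 m/s:
V = [−fR + √((fR)² + 4 fR V_g)]/2 = [−199 + √(199² + 4×199×20)]/2 = 18.3 m/s
Subgeostrophic (V < V_g = 20 m/s), as expected around a low.
Converting: 18.3 m/s × 3.6 = 65.9 km/h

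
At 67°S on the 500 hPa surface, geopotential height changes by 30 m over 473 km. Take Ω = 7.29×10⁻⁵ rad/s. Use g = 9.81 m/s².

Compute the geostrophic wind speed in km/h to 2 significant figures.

Coriolis parameter at 67°S:
f = 2Ω sin φ = 2 × 7.29×10⁻⁵ × sin 67° = 1.34×10⁻⁴ s⁻¹
Height gradient: |∂Z/∂n| = 30 m / 473000 m = 6.34×10⁻⁵
On a pressure surface, geostrophic balance gives V_g = (g/f)|∂Z/∂n|:
V_g = 9.81 × 6.34×10⁻⁵ / 1.34×10⁻⁴ = 4.64 m/s
Converting: 4.64 m/s × 3.6 = 17 km/h

17 km/h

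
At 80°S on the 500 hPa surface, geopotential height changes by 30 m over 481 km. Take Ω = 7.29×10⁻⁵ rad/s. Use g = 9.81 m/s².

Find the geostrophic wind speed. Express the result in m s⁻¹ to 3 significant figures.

4.26 m s⁻¹

Coriolis parameter at 80°S:
f = 2Ω sin φ = 2 × 7.29×10⁻⁵ × sin 80° = 1.44×10⁻⁴ s⁻¹
Height gradient: |∂Z/∂n| = 30 m / 481000 m = 6.24×10⁻⁵
On a pressure surface, geostrophic balance gives V_g = (g/f)|∂Z/∂n|:
V_g = 9.81 × 6.24×10⁻⁵ / 1.44×10⁻⁴ = 4.26 m/s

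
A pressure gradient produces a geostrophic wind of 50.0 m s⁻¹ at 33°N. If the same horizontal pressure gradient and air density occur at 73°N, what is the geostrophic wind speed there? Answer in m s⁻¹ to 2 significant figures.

28 m s⁻¹

With the same pressure gradient and density, V_g ∝ 1/f ∝ 1/sin φ.
V₂ = V₁ · sin φ₁ / sin φ₂ = 50.0 × sin 33° / sin 73°
V₂ = 50.0 × 0.5446/0.9563 = 28 m s⁻¹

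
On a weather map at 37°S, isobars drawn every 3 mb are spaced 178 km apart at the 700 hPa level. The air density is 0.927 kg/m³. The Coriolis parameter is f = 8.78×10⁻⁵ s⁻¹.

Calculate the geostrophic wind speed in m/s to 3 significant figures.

20.7 m/s

Pressure gradient: |∂P/∂n| = 300 Pa / 178000 m = 1.69×10⁻³ Pa/m
Geostrophic balance (pressure-gradient force = Coriolis force):
V_g = (1/(fρ)) |∂P/∂n| = 1.69×10⁻³ / (8.78×10⁻⁵ × 0.927) = 20.7 m/s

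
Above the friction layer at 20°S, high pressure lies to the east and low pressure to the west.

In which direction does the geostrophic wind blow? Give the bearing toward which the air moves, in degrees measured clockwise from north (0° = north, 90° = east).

180°

The pressure-gradient force points toward the west (bearing 270°).
Geostrophic balance: in the Southern Hemisphere the Coriolis force deflects motion to the left, so the geostrophic wind blows 90° to the left of the pressure-gradient force (low pressure on the right).
Rotating 270° by 90° counterclockwise gives 180° — the wind blows toward the south.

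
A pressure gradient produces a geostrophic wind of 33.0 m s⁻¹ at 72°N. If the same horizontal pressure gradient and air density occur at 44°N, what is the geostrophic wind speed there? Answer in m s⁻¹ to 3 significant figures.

With the same pressure gradient and density, V_g ∝ 1/f ∝ 1/sin φ.
V₂ = V₁ · sin φ₁ / sin φ₂ = 33.0 × sin 72° / sin 44°
V₂ = 33.0 × 0.9511/0.6947 = 45.2 m s⁻¹

45.2 m s⁻¹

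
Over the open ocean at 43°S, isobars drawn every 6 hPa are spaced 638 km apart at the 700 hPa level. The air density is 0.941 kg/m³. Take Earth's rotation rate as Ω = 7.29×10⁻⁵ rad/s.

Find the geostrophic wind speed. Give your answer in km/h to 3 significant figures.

Coriolis parameter at 43°S:
f = 2Ω sin φ = 2 × 7.29×10⁻⁵ × sin 43° = 9.94×10⁻⁵ s⁻¹
Pressure gradient: |∂P/∂n| = 600 Pa / 638000 m = 9.40×10⁻⁴ Pa/m
Geostrophic balance (pressure-gradient force = Coriolis force):
V_g = (1/(fρ)) |∂P/∂n| = 9.40×10⁻⁴ / (9.94×10⁻⁵ × 0.941) = 10.1 m/s
Converting: 10.1 m/s × 3.6 = 36.2 km/h

36.2 km/h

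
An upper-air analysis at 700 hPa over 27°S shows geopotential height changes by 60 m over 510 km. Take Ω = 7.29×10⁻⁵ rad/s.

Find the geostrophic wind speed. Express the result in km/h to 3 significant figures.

Coriolis parameter at 27°S:
f = 2Ω sin φ = 2 × 7.29×10⁻⁵ × sin 27° = 6.62×10⁻⁵ s⁻¹
Height gradient: |∂Z/∂n| = 60 m / 510000 m = 1.18×10⁻⁴
On a pressure surface, geostrophic balance gives V_g = (g/f)|∂Z/∂n|:
V_g = 9.81 × 1.18×10⁻⁴ / 6.62×10⁻⁵ = 17.4 m/s
Converting: 17.4 m/s × 3.6 = 62.8 km/h

62.8 km/h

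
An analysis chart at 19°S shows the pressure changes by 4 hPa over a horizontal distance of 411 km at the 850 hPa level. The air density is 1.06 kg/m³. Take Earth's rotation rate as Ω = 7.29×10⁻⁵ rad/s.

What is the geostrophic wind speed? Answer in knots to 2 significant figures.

Coriolis parameter at 19°S:
f = 2Ω sin φ = 2 × 7.29×10⁻⁵ × sin 19° = 4.75×10⁻⁵ s⁻¹
Pressure gradient: |∂P/∂n| = 400 Pa / 411000 m = 9.73×10⁻⁴ Pa/m
Geostrophic balance (pressure-gradient force = Coriolis force):
V_g = (1/(fρ)) |∂P/∂n| = 9.73×10⁻⁴ / (4.75×10⁻⁵ × 1.06) = 19.3 m/s
Converting: 19.3 m/s × 1.944 = 38 knots

38 knots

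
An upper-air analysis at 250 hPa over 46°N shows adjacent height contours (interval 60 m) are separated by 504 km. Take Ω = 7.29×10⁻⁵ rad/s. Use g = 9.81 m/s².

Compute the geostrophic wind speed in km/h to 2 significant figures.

40 km/h

Coriolis parameter at 46°N:
f = 2Ω sin φ = 2 × 7.29×10⁻⁵ × sin 46° = 1.05×10⁻⁴ s⁻¹
Height gradient: |∂Z/∂n| = 60 m / 504000 m = 1.19×10⁻⁴
On a pressure surface, geostrophic balance gives V_g = (g/f)|∂Z/∂n|:
V_g = 9.81 × 1.19×10⁻⁴ / 1.05×10⁻⁴ = 11.1 m/s
Converting: 11.1 m/s × 3.6 = 40 km/h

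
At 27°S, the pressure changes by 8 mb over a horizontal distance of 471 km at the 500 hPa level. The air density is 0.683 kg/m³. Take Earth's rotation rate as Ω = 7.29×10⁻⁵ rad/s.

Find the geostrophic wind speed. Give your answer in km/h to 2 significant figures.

140 km/h

Coriolis parameter at 27°S:
f = 2Ω sin φ = 2 × 7.29×10⁻⁵ × sin 27° = 6.62×10⁻⁵ s⁻¹
Pressure gradient: |∂P/∂n| = 800 Pa / 471000 m = 1.70×10⁻³ Pa/m
Geostrophic balance (pressure-gradient force = Coriolis force):
V_g = (1/(fρ)) |∂P/∂n| = 1.70×10⁻³ / (6.62×10⁻⁵ × 0.683) = 37.6 m/s
Converting: 37.6 m/s × 3.6 = 140 km/h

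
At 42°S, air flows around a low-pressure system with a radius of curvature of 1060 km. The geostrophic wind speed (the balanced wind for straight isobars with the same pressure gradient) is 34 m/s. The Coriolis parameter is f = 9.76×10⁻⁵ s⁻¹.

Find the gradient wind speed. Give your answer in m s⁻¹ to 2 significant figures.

Around a low, centrifugal force acts outward with Coriolis, so pressure-gradient force balances both:
(1/ρ)|∂P/∂n| = fV + V²/R  →  V² + fR·V − fR·V_g = 0
With fR = 9.76×10⁻⁵ × 1060×10³ m = 103 m/s:
V = [−fR + √((fR)² + 4 fR V_g)]/2 = [−103 + √(103² + 4×103×34)]/2 = 27 m/s
Subgeostrophic (V < V_g = 34 m/s), as expected around a low.

27 m s⁻¹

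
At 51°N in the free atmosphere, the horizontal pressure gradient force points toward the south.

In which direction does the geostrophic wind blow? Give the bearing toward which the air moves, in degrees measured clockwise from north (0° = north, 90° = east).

The pressure-gradient force points toward the south (bearing 180°).
Geostrophic balance: in the Northern Hemisphere the Coriolis force deflects motion to the right, so the geostrophic wind blows 90° to the right of the pressure-gradient force (low pressure on the left).
Rotating 180° by 90° clockwise gives 270° — the wind blows toward the west.

270°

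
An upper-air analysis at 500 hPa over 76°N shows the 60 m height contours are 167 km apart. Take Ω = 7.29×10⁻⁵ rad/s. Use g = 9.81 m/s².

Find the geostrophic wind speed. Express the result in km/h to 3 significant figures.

89.7 km/h

Coriolis parameter at 76°N:
f = 2Ω sin φ = 2 × 7.29×10⁻⁵ × sin 76° = 1.41×10⁻⁴ s⁻¹
Height gradient: |∂Z/∂n| = 60 m / 167000 m = 3.59×10⁻⁴
On a pressure surface, geostrophic balance gives V_g = (g/f)|∂Z/∂n|:
V_g = 9.81 × 3.59×10⁻⁴ / 1.41×10⁻⁴ = 24.9 m/s
Converting: 24.9 m/s × 3.6 = 89.7 km/h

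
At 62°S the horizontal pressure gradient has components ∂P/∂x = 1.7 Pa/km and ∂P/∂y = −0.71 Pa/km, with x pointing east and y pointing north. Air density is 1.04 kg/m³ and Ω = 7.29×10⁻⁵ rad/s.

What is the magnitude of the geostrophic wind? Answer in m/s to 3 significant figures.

Coriolis parameter at 62°S:
f = 2Ω sin φ = 2 × 7.29×10⁻⁵ × sin 62° = 1.29×10⁻⁴ s⁻¹
In the Southern Hemisphere f is negative: f = −1.29×10⁻⁴ s⁻¹.
Component geostrophic relations (x east, y north):
u_g = −(1/(fρ)) ∂P/∂y,  v_g = (1/(fρ)) ∂P/∂x
u_g = −(−0.71×10⁻³)/(−1.29×10⁻⁴ × 1.04) = −5.30 m/s;  v_g = (1.7×10⁻³)/(−1.29×10⁻⁴ × 1.04) = −12.7 m/s
|V_g| = √(u_g² + v_g²) = 13.8 m/s

13.8 m/s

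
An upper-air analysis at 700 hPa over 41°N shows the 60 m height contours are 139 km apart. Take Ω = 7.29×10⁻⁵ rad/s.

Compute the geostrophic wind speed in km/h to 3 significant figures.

Coriolis parameter at 41°N:
f = 2Ω sin φ = 2 × 7.29×10⁻⁵ × sin 41° = 9.57×10⁻⁵ s⁻¹
Height gradient: |∂Z/∂n| = 60 m / 139000 m = 4.32×10⁻⁴
On a pressure surface, geostrophic balance gives V_g = (g/f)|∂Z/∂n|:
V_g = 9.81 × 4.32×10⁻⁴ / 9.57×10⁻⁵ = 44.3 m/s
Converting: 44.3 m/s × 3.6 = 159 km/h

159 km/h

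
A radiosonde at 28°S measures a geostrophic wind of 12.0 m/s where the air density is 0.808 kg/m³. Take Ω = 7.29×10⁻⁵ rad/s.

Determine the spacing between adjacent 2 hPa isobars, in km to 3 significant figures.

Coriolis parameter at 28°S:
f = 2Ω sin φ = 2 × 7.29×10⁻⁵ × sin 28° = 6.84×10⁻⁵ s⁻¹
Geostrophic balance rearranged: |∂P/∂n| = f ρ V_g
|∂P/∂n| = 6.84×10⁻⁵ × 0.808 × 12.0 = 6.64×10⁻⁴ Pa/m
Isobar spacing: Δn = ΔP/|∂P/∂n| = 200 Pa / 6.64×10⁻⁴ Pa/m = 301350 m ≈ 301 km

301 km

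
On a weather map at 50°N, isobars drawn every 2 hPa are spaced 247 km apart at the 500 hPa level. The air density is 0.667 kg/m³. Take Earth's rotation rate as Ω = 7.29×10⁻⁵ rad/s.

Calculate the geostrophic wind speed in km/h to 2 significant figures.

Coriolis parameter at 50°N:
f = 2Ω sin φ = 2 × 7.29×10⁻⁵ × sin 50° = 1.12×10⁻⁴ s⁻¹
Pressure gradient: |∂P/∂n| = 200 Pa / 247000 m = 8.10×10⁻⁴ Pa/m
Geostrophic balance (pressure-gradient force = Coriolis force):
V_g = (1/(fρ)) |∂P/∂n| = 8.10×10⁻⁴ / (1.12×10⁻⁴ × 0.667) = 10.9 m/s
Converting: 10.9 m/s × 3.6 = 39 km/h

39 km/h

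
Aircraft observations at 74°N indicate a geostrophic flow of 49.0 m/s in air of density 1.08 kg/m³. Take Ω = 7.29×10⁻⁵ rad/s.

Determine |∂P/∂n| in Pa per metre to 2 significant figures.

7.4×10⁻³ Pa/m

Coriolis parameter at 74°N:
f = 2Ω sin φ = 2 × 7.29×10⁻⁵ × sin 74° = 1.40×10⁻⁴ s⁻¹
Geostrophic balance rearranged: |∂P/∂n| = f ρ V_g
|∂P/∂n| = 1.40×10⁻⁴ × 1.08 × 49.0 = 7.42×10⁻³ Pa/m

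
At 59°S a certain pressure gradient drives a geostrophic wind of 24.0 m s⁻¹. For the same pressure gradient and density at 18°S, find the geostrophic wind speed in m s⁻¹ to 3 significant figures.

With the same pressure gradient and density, V_g ∝ 1/f ∝ 1/sin φ.
V₂ = V₁ · sin φ₁ / sin φ₂ = 24.0 × sin 59° / sin 18°
V₂ = 24.0 × 0.8572/0.3090 = 66.6 m s⁻¹

66.6 m s⁻¹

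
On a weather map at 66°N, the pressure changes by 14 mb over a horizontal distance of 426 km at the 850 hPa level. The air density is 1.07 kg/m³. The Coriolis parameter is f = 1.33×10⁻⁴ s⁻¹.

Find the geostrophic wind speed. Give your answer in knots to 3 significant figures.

44.9 knots

Pressure gradient: |∂P/∂n| = 1400 Pa / 426000 m = 3.29×10⁻³ Pa/m
Geostrophic balance (pressure-gradient force = Coriolis force):
V_g = (1/(fρ)) |∂P/∂n| = 3.29×10⁻³ / (1.33×10⁻⁴ × 1.07) = 23.1 m/s
Converting: 23.1 m/s × 1.944 = 44.9 knots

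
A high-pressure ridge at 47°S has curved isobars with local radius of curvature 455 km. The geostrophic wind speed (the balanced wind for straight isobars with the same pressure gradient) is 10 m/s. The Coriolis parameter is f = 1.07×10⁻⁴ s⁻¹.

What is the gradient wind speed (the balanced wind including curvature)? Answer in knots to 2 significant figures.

27 knots

Around a high, pressure-gradient force acts outward with centrifugal, so Coriolis balances both:
fV = (1/ρ)|∂P/∂n| + V²/R  →  V² − fR·V + fR·V_g = 0
With fR = 1.07×10⁻⁴ × 455×10³ m = 48.7 m/s:
V = [fR − √((fR)² − 4 fR V_g)]/2 = [48.7 − √(48.7² − 4×48.7×10)]/2 = 14.1 m/s
Supergeostrophic (V > V_g = 10 m/s), as expected around a high.
Converting: 14.1 m/s × 1.944 = 27 knots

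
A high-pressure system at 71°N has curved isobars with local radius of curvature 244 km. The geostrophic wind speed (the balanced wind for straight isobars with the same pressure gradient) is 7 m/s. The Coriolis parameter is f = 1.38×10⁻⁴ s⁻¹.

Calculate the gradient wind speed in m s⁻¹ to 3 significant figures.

Around a high, pressure-gradient force acts outward with centrifugal, so Coriolis balances both:
fV = (1/ρ)|∂P/∂n| + V²/R  →  V² − fR·V + fR·V_g = 0
With fR = 1.38×10⁻⁴ × 244×10³ m = 33.7 m/s:
V = [fR − √((fR)² − 4 fR V_g)]/2 = [33.7 − √(33.7² − 4×33.7×7)]/2 = 9.93 m/s
Supergeostrophic (V > V_g = 7 m/s), as expected around a high.

9.93 m s⁻¹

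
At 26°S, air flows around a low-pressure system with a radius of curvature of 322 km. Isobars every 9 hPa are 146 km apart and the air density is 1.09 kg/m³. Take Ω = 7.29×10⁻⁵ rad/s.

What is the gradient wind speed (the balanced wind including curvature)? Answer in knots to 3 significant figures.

65.3 knots

Coriolis parameter at 26°S:
f = 2Ω sin φ = 2 × 7.29×10⁻⁵ × sin 26° = 6.39×10⁻⁵ s⁻¹
Pressure gradient: |∂P/∂n| = 900 Pa / 146000 m = 6.16×10⁻³ Pa/m
Geostrophic speed: V_g = |∂P/∂n|/(fρ) = 6.16×10⁻³/(6.39×10⁻⁵ × 1.09) = 88.5 m/s
Around a low, centrifugal force acts outward with Coriolis, so pressure-gradient force balances both:
(1/ρ)|∂P/∂n| = fV + V²/R  →  V² + fR·V − fR·V_g = 0
With fR = 6.39×10⁻⁵ × 322×10³ m = 20.6 m/s:
V = [−fR + √((fR)² + 4 fR V_g)]/2 = [−20.6 + √(20.6² + 4×20.6×88.5)]/2 = 33.6 m/s
Subgeostrophic (V < V_g = 88.5 m/s), as expected around a low.
Converting: 33.6 m/s × 1.944 = 65.3 knots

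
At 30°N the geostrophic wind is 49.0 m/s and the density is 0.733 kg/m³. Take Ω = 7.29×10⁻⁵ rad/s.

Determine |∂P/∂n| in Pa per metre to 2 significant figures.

2.6×10⁻³ Pa/m

Coriolis parameter at 30°N:
f = 2Ω sin φ = 2 × 7.29×10⁻⁵ × sin 30° = 7.29×10⁻⁵ s⁻¹
Geostrophic balance rearranged: |∂P/∂n| = f ρ V_g
|∂P/∂n| = 7.29×10⁻⁵ × 0.733 × 49.0 = 2.62×10⁻³ Pa/m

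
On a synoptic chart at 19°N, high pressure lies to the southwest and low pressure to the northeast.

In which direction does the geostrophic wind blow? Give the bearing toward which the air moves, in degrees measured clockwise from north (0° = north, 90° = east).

The pressure-gradient force points toward the northeast (bearing 045°).
Geostrophic balance: in the Northern Hemisphere the Coriolis force deflects motion to the right, so the geostrophic wind blows 90° to the right of the pressure-gradient force (low pressure on the left).
Rotating 045° by 90° clockwise gives 135° — the wind blows toward the southeast.

135°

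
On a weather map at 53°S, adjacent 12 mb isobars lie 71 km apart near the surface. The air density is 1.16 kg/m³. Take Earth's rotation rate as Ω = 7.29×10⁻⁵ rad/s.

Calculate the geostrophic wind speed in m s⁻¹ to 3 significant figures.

Coriolis parameter at 53°S:
f = 2Ω sin φ = 2 × 7.29×10⁻⁵ × sin 53° = 1.16×10⁻⁴ s⁻¹
Pressure gradient: |∂P/∂n| = 1200 Pa / 71000 m = 1.69×10⁻² Pa/m
Geostrophic balance (pressure-gradient force = Coriolis force):
V_g = (1/(fρ)) |∂P/∂n| = 1.69×10⁻² / (1.16×10⁻⁴ × 1.16) = 125 m/s

125 m s⁻¹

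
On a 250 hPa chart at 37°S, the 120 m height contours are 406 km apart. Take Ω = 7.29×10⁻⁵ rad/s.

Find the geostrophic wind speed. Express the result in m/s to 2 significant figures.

Coriolis parameter at 37°S:
f = 2Ω sin φ = 2 × 7.29×10⁻⁵ × sin 37° = 8.77×10⁻⁵ s⁻¹
Height gradient: |∂Z/∂n| = 120 m / 406000 m = 2.96×10⁻⁴
On a pressure surface, geostrophic balance gives V_g = (g/f)|∂Z/∂n|:
V_g = 9.81 × 2.96×10⁻⁴ / 8.77×10⁻⁵ = 33.0 m/s

33 m/s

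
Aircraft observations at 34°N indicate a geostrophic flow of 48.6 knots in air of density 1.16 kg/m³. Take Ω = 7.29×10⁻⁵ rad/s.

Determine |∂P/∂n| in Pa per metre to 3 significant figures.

2.36×10⁻³ Pa/m

Coriolis parameter at 34°N:
f = 2Ω sin φ = 2 × 7.29×10⁻⁵ × sin 34° = 8.15×10⁻⁵ s⁻¹
Wind speed in SI: 48.6 knots = 25.0 m/s
Geostrophic balance rearranged: |∂P/∂n| = f ρ V_g
|∂P/∂n| = 8.15×10⁻⁵ × 1.16 × 25.0 = 2.36×10⁻³ Pa/m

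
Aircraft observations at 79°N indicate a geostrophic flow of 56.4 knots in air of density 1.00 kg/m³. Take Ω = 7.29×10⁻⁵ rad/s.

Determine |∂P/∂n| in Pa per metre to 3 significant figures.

Coriolis parameter at 79°N:
f = 2Ω sin φ = 2 × 7.29×10⁻⁵ × sin 79° = 1.43×10⁻⁴ s⁻¹
Wind speed in SI: 56.4 knots = 29.0 m/s
Geostrophic balance rearranged: |∂P/∂n| = f ρ V_g
|∂P/∂n| = 1.43×10⁻⁴ × 1.00 × 29.0 = 4.15×10⁻³ Pa/m

4.15×10⁻³ Pa/m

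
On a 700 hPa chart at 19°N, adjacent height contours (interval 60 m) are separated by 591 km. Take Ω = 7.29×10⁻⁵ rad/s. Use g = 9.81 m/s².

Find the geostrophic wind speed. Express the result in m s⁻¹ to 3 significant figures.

Coriolis parameter at 19°N:
f = 2Ω sin φ = 2 × 7.29×10⁻⁵ × sin 19° = 4.75×10⁻⁵ s⁻¹
Height gradient: |∂Z/∂n| = 60 m / 591000 m = 1.02×10⁻⁴
On a pressure surface, geostrophic balance gives V_g = (g/f)|∂Z/∂n|:
V_g = 9.81 × 1.02×10⁻⁴ / 4.75×10⁻⁵ = 21.0 m/s

21.0 m s⁻¹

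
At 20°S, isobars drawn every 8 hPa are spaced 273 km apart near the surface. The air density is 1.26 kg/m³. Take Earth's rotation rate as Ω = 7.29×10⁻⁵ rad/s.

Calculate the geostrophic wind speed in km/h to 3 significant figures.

168 km/h

Coriolis parameter at 20°S:
f = 2Ω sin φ = 2 × 7.29×10⁻⁵ × sin 20° = 4.99×10⁻⁵ s⁻¹
Pressure gradient: |∂P/∂n| = 800 Pa / 273000 m = 2.93×10⁻³ Pa/m
Geostrophic balance (pressure-gradient force = Coriolis force):
V_g = (1/(fρ)) |∂P/∂n| = 2.93×10⁻³ / (4.99×10⁻⁵ × 1.26) = 46.6 m/s
Converting: 46.6 m/s × 3.6 = 168 km/h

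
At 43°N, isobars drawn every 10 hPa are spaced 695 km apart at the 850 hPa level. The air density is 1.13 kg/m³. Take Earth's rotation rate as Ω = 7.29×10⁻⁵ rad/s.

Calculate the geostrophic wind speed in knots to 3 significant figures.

24.9 knots

Coriolis parameter at 43°N:
f = 2Ω sin φ = 2 × 7.29×10⁻⁵ × sin 43° = 9.94×10⁻⁵ s⁻¹
Pressure gradient: |∂P/∂n| = 1000 Pa / 695000 m = 1.44×10⁻³ Pa/m
Geostrophic balance (pressure-gradient force = Coriolis force):
V_g = (1/(fρ)) |∂P/∂n| = 1.44×10⁻³ / (9.94×10⁻⁵ × 1.13) = 12.8 m/s
Converting: 12.8 m/s × 1.944 = 24.9 knots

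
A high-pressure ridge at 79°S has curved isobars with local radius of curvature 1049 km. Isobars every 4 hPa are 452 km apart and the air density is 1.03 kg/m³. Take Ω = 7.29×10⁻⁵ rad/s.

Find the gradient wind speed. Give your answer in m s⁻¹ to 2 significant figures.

Coriolis parameter at 79°S:
f = 2Ω sin φ = 2 × 7.29×10⁻⁵ × sin 79° = 1.43×10⁻⁴ s⁻¹
Pressure gradient: |∂P/∂n| = 400 Pa / 452000 m = 8.85×10⁻⁴ Pa/m
Geostrophic speed: V_g = |∂P/∂n|/(fρ) = 8.85×10⁻⁴/(1.43×10⁻⁴ × 1.03) = 6.00 m/s
Around a high, pressure-gradient force acts outward with centrifugal, so Coriolis balances both:
fV = (1/ρ)|∂P/∂n| + V²/R  →  V² − fR·V + fR·V_g = 0
With fR = 1.43×10⁻⁴ × 1049×10³ m = 150 m/s:
V = [fR − √((fR)² − 4 fR V_g)]/2 = [150 − √(150² − 4×150×6)]/2 = 6.26 m/s
Supergeostrophic (V > V_g = 6 m/s), as expected around a high.

6.3 m s⁻¹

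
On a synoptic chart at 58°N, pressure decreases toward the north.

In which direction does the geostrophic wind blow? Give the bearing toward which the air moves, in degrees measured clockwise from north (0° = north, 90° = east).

090°

The pressure-gradient force points toward the north (bearing 000°).
Geostrophic balance: in the Northern Hemisphere the Coriolis force deflects motion to the right, so the geostrophic wind blows 90° to the right of the pressure-gradient force (low pressure on the left).
Rotating 000° by 90° clockwise gives 090° — the wind blows toward the east.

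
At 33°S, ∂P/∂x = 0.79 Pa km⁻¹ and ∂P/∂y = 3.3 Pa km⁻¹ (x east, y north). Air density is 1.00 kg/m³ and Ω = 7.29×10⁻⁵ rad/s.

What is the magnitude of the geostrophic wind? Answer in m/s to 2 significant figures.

43 m/s

Coriolis parameter at 33°S:
f = 2Ω sin φ = 2 × 7.29×10⁻⁵ × sin 33° = 7.94×10⁻⁵ s⁻¹
In the Southern Hemisphere f is negative: f = −7.94×10⁻⁵ s⁻¹.
Component geostrophic relations (x east, y north):
u_g = −(1/(fρ)) ∂P/∂y,  v_g = (1/(fρ)) ∂P/∂x
u_g = −(3.3×10⁻³)/(−7.94×10⁻⁵ × 1.00) = 41.6 m/s;  v_g = (0.79×10⁻³)/(−7.94×10⁻⁵ × 1.00) = −9.95 m/s
|V_g| = √(u_g² + v_g²) = 42.7 m/s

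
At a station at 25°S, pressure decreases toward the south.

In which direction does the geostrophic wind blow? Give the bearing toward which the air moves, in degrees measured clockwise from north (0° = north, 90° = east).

The pressure-gradient force points toward the south (bearing 180°).
Geostrophic balance: in the Southern Hemisphere the Coriolis force deflects motion to the left, so the geostrophic wind blows 90° to the left of the pressure-gradient force (low pressure on the right).
Rotating 180° by 90° counterclockwise gives 090° — the wind blows toward the east.

090°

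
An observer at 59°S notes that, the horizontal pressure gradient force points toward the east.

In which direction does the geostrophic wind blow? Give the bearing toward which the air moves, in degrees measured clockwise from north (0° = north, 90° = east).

The pressure-gradient force points toward the east (bearing 090°).
Geostrophic balance: in the Southern Hemisphere the Coriolis force deflects motion to the left, so the geostrophic wind blows 90° to the left of the pressure-gradient force (low pressure on the right).
Rotating 090° by 90° counterclockwise gives 000° — the wind blows toward the north.

000°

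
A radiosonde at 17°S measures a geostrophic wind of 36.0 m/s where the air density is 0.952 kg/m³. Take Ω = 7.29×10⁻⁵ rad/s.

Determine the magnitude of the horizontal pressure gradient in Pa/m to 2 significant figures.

1.5×10⁻³ Pa/m

Coriolis parameter at 17°S:
f = 2Ω sin φ = 2 × 7.29×10⁻⁵ × sin 17° = 4.26×10⁻⁵ s⁻¹
Geostrophic balance rearranged: |∂P/∂n| = f ρ V_g
|∂P/∂n| = 4.26×10⁻⁵ × 0.952 × 36.0 = 1.46×10⁻³ Pa/m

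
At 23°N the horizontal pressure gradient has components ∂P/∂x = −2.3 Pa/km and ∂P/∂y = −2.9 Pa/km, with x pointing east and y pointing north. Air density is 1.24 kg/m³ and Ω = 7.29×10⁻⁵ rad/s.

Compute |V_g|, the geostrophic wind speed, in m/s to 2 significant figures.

52 m/s

Coriolis parameter at 23°N:
f = 2Ω sin φ = 2 × 7.29×10⁻⁵ × sin 23° = 5.70×10⁻⁵ s⁻¹
Component geostrophic relations (x east, y north):
u_g = −(1/(fρ)) ∂P/∂y,  v_g = (1/(fρ)) ∂P/∂x
u_g = −(−2.9×10⁻³)/(5.70×10⁻⁵ × 1.24) = 41.1 m/s;  v_g = (−2.3×10⁻³)/(5.70×10⁻⁵ × 1.24) = −32.6 m/s
|V_g| = √(u_g² + v_g²) = 52.4 m/s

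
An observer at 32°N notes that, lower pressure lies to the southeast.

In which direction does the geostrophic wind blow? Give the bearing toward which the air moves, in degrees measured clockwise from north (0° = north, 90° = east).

225°

The pressure-gradient force points toward the southeast (bearing 135°).
Geostrophic balance: in the Northern Hemisphere the Coriolis force deflects motion to the right, so the geostrophic wind blows 90° to the right of the pressure-gradient force (low pressure on the left).
Rotating 135° by 90° clockwise gives 225° — the wind blows toward the southwest.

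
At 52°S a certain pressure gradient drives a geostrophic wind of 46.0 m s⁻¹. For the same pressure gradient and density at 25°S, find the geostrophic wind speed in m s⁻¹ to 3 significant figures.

With the same pressure gradient and density, V_g ∝ 1/f ∝ 1/sin φ.
V₂ = V₁ · sin φ₁ / sin φ₂ = 46.0 × sin 52° / sin 25°
V₂ = 46.0 × 0.7880/0.4226 = 85.8 m s⁻¹

85.8 m s⁻¹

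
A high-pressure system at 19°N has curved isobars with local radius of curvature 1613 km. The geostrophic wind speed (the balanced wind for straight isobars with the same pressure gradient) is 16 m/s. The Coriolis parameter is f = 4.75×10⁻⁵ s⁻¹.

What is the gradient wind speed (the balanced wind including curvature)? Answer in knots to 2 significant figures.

44 knots

Around a high, pressure-gradient force acts outward with centrifugal, so Coriolis balances both:
fV = (1/ρ)|∂P/∂n| + V²/R  →  V² − fR·V + fR·V_g = 0
With fR = 4.75×10⁻⁵ × 1613×10³ m = 76.6 m/s:
V = [fR − √((fR)² − 4 fR V_g)]/2 = [76.6 − √(76.6² − 4×76.6×16)]/2 = 22.8 m/s
Supergeostrophic (V > V_g = 16 m/s), as expected around a high.
Converting: 22.8 m/s × 1.944 = 44 knots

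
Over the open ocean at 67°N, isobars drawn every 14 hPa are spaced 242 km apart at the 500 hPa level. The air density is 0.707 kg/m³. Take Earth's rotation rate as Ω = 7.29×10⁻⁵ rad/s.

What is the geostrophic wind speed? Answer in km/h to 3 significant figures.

219 km/h

Coriolis parameter at 67°N:
f = 2Ω sin φ = 2 × 7.29×10⁻⁵ × sin 67° = 1.34×10⁻⁴ s⁻¹
Pressure gradient: |∂P/∂n| = 1400 Pa / 242000 m = 5.79×10⁻³ Pa/m
Geostrophic balance (pressure-gradient force = Coriolis force):
V_g = (1/(fρ)) |∂P/∂n| = 5.79×10⁻³ / (1.34×10⁻⁴ × 0.707) = 61.0 m/s
Converting: 61.0 m/s × 3.6 = 219 km/h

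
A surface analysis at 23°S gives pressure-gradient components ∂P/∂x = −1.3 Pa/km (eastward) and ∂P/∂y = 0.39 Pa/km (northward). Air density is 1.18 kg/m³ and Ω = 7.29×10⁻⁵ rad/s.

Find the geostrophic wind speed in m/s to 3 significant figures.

Coriolis parameter at 23°S:
f = 2Ω sin φ = 2 × 7.29×10⁻⁵ × sin 23° = 5.70×10⁻⁵ s⁻¹
In the Southern Hemisphere f is negative: f = −5.70×10⁻⁵ s⁻¹.
Component geostrophic relations (x east, y north):
u_g = −(1/(fρ)) ∂P/∂y,  v_g = (1/(fρ)) ∂P/∂x
u_g = −(0.39×10⁻³)/(−5.70×10⁻⁵ × 1.18) = 5.80 m/s;  v_g = (−1.3×10⁻³)/(−5.70×10⁻⁵ × 1.18) = 19.3 m/s
|V_g| = √(u_g² + v_g²) = 20.2 m/s

20.2 m/s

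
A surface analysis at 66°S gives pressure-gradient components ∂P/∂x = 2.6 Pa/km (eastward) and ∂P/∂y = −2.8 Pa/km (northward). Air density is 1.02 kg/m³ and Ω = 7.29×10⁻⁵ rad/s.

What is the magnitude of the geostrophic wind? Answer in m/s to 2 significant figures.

28 m/s

Coriolis parameter at 66°S:
f = 2Ω sin φ = 2 × 7.29×10⁻⁵ × sin 66° = 1.33×10⁻⁴ s⁻¹
In the Southern Hemisphere f is negative: f = −1.33×10⁻⁴ s⁻¹.
Component geostrophic relations (x east, y north):
u_g = −(1/(fρ)) ∂P/∂y,  v_g = (1/(fρ)) ∂P/∂x
u_g = −(−2.8×10⁻³)/(−1.33×10⁻⁴ × 1.02) = −20.6 m/s;  v_g = (2.6×10⁻³)/(−1.33×10⁻⁴ × 1.02) = −19.1 m/s
|V_g| = √(u_g² + v_g²) = 28.1 m/s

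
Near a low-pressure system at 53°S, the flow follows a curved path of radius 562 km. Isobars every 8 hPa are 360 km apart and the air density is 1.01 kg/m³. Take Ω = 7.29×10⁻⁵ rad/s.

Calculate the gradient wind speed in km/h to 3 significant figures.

55.1 km/h

Coriolis parameter at 53°S:
f = 2Ω sin φ = 2 × 7.29×10⁻⁵ × sin 53° = 1.16×10⁻⁴ s⁻¹
Pressure gradient: |∂P/∂n| = 800 Pa / 360000 m = 2.22×10⁻³ Pa/m
Geostrophic speed: V_g = |∂P/∂n|/(fρ) = 2.22×10⁻³/(1.16×10⁻⁴ × 1.01) = 18.9 m/s
Around a low, centrifugal force acts outward with Coriolis, so pressure-gradient force balances both:
(1/ρ)|∂P/∂n| = fV + V²/R  →  V² + fR·V − fR·V_g = 0
With fR = 1.16×10⁻⁴ × 562×10³ m = 65.4 m/s:
V = [−fR + √((fR)² + 4 fR V_g)]/2 = [−65.4 + √(65.4² + 4×65.4×18.9)]/2 = 15.3 m/s
Subgeostrophic (V < V_g = 18.9 m/s), as expected around a low.
Converting: 15.3 m/s × 3.6 = 55.1 km/h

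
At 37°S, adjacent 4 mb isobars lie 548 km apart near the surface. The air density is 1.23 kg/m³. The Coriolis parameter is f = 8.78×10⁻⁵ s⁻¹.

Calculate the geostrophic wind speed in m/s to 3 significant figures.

6.76 m/s

Pressure gradient: |∂P/∂n| = 400 Pa / 548000 m = 7.30×10⁻⁴ Pa/m
Geostrophic balance (pressure-gradient force = Coriolis force):
V_g = (1/(fρ)) |∂P/∂n| = 7.30×10⁻⁴ / (8.78×10⁻⁵ × 1.23) = 6.76 m/s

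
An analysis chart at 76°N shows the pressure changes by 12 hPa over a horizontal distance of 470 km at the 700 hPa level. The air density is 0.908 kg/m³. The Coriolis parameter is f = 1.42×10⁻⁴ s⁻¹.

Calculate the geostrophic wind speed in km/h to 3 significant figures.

71.3 km/h

Pressure gradient: |∂P/∂n| = 1200 Pa / 470000 m = 2.55×10⁻³ Pa/m
Geostrophic balance (pressure-gradient force = Coriolis force):
V_g = (1/(fρ)) |∂P/∂n| = 2.55×10⁻³ / (1.42×10⁻⁴ × 0.908) = 19.8 m/s
Converting: 19.8 m/s × 3.6 = 71.3 km/h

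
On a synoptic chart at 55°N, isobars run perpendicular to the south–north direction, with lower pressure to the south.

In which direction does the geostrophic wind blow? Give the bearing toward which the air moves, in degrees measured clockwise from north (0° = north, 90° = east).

The pressure-gradient force points toward the south (bearing 180°).
Geostrophic balance: in the Northern Hemisphere the Coriolis force deflects motion to the right, so the geostrophic wind blows 90° to the right of the pressure-gradient force (low pressure on the left).
Rotating 180° by 90° clockwise gives 270° — the wind blows toward the west.

270°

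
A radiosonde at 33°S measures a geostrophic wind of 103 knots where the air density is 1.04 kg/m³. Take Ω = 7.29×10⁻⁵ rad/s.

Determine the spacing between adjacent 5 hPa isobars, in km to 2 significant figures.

Coriolis parameter at 33°S:
f = 2Ω sin φ = 2 × 7.29×10⁻⁵ × sin 33° = 7.94×10⁻⁵ s⁻¹
Wind speed in SI: 103 knots = 53.0 m/s
Geostrophic balance rearranged: |∂P/∂n| = f ρ V_g
|∂P/∂n| = 7.94×10⁻⁵ × 1.04 × 53.0 = 4.38×10⁻³ Pa/m
Isobar spacing: Δn = ΔP/|∂P/∂n| = 500 Pa / 4.38×10⁻³ Pa/m = 114260 m ≈ 110 km

110 km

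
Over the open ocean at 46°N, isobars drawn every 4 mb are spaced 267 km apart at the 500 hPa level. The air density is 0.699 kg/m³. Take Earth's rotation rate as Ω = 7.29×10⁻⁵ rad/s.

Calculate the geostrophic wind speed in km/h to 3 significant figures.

Coriolis parameter at 46°N:
f = 2Ω sin φ = 2 × 7.29×10⁻⁵ × sin 46° = 1.05×10⁻⁴ s⁻¹
Pressure gradient: |∂P/∂n| = 400 Pa / 267000 m = 1.50×10⁻³ Pa/m
Geostrophic balance (pressure-gradient force = Coriolis force):
V_g = (1/(fρ)) |∂P/∂n| = 1.50×10⁻³ / (1.05×10⁻⁴ × 0.699) = 20.4 m/s
Converting: 20.4 m/s × 3.6 = 73.6 km/h

73.6 km/h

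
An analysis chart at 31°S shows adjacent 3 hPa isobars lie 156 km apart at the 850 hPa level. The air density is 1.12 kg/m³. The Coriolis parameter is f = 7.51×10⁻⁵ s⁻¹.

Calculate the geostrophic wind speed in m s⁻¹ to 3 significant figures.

Pressure gradient: |∂P/∂n| = 300 Pa / 156000 m = 1.92×10⁻³ Pa/m
Geostrophic balance (pressure-gradient force = Coriolis force):
V_g = (1/(fρ)) |∂P/∂n| = 1.92×10⁻³ / (7.51×10⁻⁵ × 1.12) = 22.9 m/s

22.9 m s⁻¹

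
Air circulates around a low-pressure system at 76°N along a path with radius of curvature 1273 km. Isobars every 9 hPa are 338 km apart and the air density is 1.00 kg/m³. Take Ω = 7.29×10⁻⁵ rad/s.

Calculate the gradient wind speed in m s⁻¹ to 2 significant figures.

Coriolis parameter at 76°N:
f = 2Ω sin φ = 2 × 7.29×10⁻⁵ × sin 76° = 1.41×10⁻⁴ s⁻¹
Pressure gradient: |∂P/∂n| = 900 Pa / 338000 m = 2.66×10⁻³ Pa/m
Geostrophic speed: V_g = |∂P/∂n|/(fρ) = 2.66×10⁻³/(1.41×10⁻⁴ × 1.00) = 18.8 m/s
Around a low, centrifugal force acts outward with Coriolis, so pressure-gradient force balances both:
(1/ρ)|∂P/∂n| = fV + V²/R  →  V² + fR·V − fR·V_g = 0
With fR = 1.41×10⁻⁴ × 1273×10³ m = 180 m/s:
V = [−fR + √((fR)² + 4 fR V_g)]/2 = [−180 + √(180² + 4×180×18.8)]/2 = 17.2 m/s
Subgeostrophic (V < V_g = 18.8 m/s), as expected around a low.

17 m s⁻¹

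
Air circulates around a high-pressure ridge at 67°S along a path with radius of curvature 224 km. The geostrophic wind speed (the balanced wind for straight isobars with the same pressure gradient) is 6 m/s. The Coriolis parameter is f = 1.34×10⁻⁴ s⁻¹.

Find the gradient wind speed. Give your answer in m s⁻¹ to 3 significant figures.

Around a high, pressure-gradient force acts outward with centrifugal, so Coriolis balances both:
fV = (1/ρ)|∂P/∂n| + V²/R  →  V² − fR·V + fR·V_g = 0
With fR = 1.34×10⁻⁴ × 224×10³ m = 30.0 m/s:
V = [fR − √((fR)² − 4 fR V_g)]/2 = [30.0 − √(30.0² − 4×30.0×6)]/2 = 8.29 m/s
Supergeostrophic (V > V_g = 6 m/s), as expected around a high.

8.29 m s⁻¹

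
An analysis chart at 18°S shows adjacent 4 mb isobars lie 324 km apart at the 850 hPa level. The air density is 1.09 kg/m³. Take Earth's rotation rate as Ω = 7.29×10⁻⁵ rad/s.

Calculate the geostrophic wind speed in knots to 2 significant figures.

49 knots

Coriolis parameter at 18°S:
f = 2Ω sin φ = 2 × 7.29×10⁻⁵ × sin 18° = 4.51×10⁻⁵ s⁻¹
Pressure gradient: |∂P/∂n| = 400 Pa / 324000 m = 1.23×10⁻³ Pa/m
Geostrophic balance (pressure-gradient force = Coriolis force):
V_g = (1/(fρ)) |∂P/∂n| = 1.23×10⁻³ / (4.51×10⁻⁵ × 1.09) = 25.1 m/s
Converting: 25.1 m/s × 1.944 = 49 knots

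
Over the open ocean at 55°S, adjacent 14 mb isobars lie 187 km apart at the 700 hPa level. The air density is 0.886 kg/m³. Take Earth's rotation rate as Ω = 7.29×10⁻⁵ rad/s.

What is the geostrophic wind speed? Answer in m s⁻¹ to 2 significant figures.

71 m s⁻¹

Coriolis parameter at 55°S:
f = 2Ω sin φ = 2 × 7.29×10⁻⁵ × sin 55° = 1.19×10⁻⁴ s⁻¹
Pressure gradient: |∂P/∂n| = 1400 Pa / 187000 m = 7.49×10⁻³ Pa/m
Geostrophic balance (pressure-gradient force = Coriolis force):
V_g = (1/(fρ)) |∂P/∂n| = 7.49×10⁻³ / (1.19×10⁻⁴ × 0.886) = 70.8 m/s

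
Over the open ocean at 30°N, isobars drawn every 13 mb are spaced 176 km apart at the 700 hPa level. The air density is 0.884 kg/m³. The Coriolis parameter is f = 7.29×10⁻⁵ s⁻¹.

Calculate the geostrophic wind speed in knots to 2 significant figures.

220 knots

Pressure gradient: |∂P/∂n| = 1300 Pa / 176000 m = 7.39×10⁻³ Pa/m
Geostrophic balance (pressure-gradient force = Coriolis force):
V_g = (1/(fρ)) |∂P/∂n| = 7.39×10⁻³ / (7.29×10⁻⁵ × 0.884) = 115 m/s
Converting: 115 m/s × 1.944 = 220 knots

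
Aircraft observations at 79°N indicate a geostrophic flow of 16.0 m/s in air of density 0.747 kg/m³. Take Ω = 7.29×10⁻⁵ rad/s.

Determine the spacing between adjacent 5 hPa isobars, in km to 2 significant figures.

Coriolis parameter at 79°N:
f = 2Ω sin φ = 2 × 7.29×10⁻⁵ × sin 79° = 1.43×10⁻⁴ s⁻¹
Geostrophic balance rearranged: |∂P/∂n| = f ρ V_g
|∂P/∂n| = 1.43×10⁻⁴ × 0.747 × 16.0 = 1.71×10⁻³ Pa/m
Isobar spacing: Δn = ΔP/|∂P/∂n| = 500 Pa / 1.71×10⁻³ Pa/m = 292298 m ≈ 290 km

290 km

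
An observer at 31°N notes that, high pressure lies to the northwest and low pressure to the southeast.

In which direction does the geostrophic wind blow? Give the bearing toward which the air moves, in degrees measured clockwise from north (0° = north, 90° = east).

225°

The pressure-gradient force points toward the southeast (bearing 135°).
Geostrophic balance: in the Northern Hemisphere the Coriolis force deflects motion to the right, so the geostrophic wind blows 90° to the right of the pressure-gradient force (low pressure on the left).
Rotating 135° by 90° clockwise gives 225° — the wind blows toward the southwest.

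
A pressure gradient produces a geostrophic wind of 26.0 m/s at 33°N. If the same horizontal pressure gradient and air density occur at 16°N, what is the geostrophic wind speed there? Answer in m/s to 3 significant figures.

51.4 m/s

With the same pressure gradient and density, V_g ∝ 1/f ∝ 1/sin φ.
V₂ = V₁ · sin φ₁ / sin φ₂ = 26.0 × sin 33° / sin 16°
V₂ = 26.0 × 0.5446/0.2756 = 51.4 m/s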